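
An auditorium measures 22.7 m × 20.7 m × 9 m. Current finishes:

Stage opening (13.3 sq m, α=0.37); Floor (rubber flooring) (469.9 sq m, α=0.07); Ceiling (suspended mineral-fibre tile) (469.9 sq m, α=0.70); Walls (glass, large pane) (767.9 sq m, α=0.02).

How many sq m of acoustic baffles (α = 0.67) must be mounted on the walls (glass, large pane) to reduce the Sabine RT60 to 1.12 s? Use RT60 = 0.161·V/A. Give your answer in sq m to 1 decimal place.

Total absorption A₁ = 13.3×0.37 + 469.9×0.07 + 469.9×0.70 + 767.9×0.02
  = 4.921 + 32.893 + 328.930 + 15.358 = 382.102 sq m sabins.
Required A₂ = 0.161·4229.01/1.12 = 607.920 sabins.
ΔA needed = 607.920 − 382.102 = 225.818 sabins.
Each sq m of panel replacing the walls (glass, large pane) adds (0.67 − 0.02) = 0.65 sabins.
Area = ΔA/Δα = 225.818/0.65 = 347.4 sq m.

347.4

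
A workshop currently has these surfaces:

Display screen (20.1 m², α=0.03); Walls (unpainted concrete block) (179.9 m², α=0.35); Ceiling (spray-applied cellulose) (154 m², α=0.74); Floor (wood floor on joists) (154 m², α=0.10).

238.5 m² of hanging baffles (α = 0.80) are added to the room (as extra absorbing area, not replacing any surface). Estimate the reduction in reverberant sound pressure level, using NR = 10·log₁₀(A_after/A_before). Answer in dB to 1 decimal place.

Summing Sᵢαᵢ: 0.603 + 62.965 + 113.960 + 15.400 → A_before = 192.928 sabins.
Treatment contributes 238.5·0.80 = 190.800 sabins.
A_after = 192.928 + 190.800 = 383.728 sabins.
Reduction = 10 log₁₀(A_after/A_before) = 10 log₁₀(1.9890) = 3.0 dB.

3.0 dB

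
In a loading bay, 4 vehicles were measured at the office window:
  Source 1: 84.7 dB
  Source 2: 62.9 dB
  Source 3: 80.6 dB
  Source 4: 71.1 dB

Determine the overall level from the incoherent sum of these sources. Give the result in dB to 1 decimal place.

Sum in the linear (power) domain: Σ 10^(Lᵢ/10) = 10^(84.7/10) + 10^(62.9/10) + 10^(80.6/10) + 10^(71.1/10) = 4.248e+08.
Combined level = 10 log₁₀(4.248e+08) = 86.3 dB.

86.3 dB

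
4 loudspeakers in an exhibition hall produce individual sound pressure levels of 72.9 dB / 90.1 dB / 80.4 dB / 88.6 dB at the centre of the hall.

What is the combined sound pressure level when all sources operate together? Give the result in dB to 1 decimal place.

Sum in the linear (power) domain: Σ 10^(Lᵢ/10) = 10^(72.9/10) + 10^(90.1/10) + 10^(80.4/10) + 10^(88.6/10) = 1.877e+09.
Back to dB: 10·log₁₀ Σ = 92.7 dB.

92.7 dB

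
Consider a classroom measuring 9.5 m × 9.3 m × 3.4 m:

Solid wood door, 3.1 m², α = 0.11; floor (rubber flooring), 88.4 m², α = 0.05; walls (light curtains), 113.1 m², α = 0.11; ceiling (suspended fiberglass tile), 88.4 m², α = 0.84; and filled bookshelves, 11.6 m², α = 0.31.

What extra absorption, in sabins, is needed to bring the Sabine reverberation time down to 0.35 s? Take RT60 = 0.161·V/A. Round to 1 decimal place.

43.1 sabins

Total absorption A₁ = 3.1×0.11 + 88.4×0.05 + 113.1×0.11 + 88.4×0.84 + 11.6×0.31
  = 0.341 + 4.420 + 12.441 + 74.256 + 3.596 = 95.054 m² sabins.
For T = 0.35 s, need A₂ = 0.161·V/T = 0.161·300.39/0.35 = 138.179 sabins.
Additional absorption ΔA = 138.179 − 95.054 = 43.1 sabins.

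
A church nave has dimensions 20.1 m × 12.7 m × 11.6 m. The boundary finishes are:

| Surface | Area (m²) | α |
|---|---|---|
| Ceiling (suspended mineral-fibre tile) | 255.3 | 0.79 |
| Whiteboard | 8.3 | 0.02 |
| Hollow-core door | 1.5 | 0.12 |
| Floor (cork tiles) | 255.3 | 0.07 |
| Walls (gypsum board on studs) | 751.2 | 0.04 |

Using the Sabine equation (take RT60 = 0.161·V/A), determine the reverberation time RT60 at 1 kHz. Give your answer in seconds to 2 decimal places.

1.91 s

A = Σ Sᵢαᵢ = 255.3×0.79 + 8.3×0.02 + 1.5×0.12 + 255.3×0.07 + 751.2×0.04 = 249.952 sabins.
Room volume: 2961.132 m³.
T = 0.161 V/A = 0.161·2961.132/249.952 = 1.91 s.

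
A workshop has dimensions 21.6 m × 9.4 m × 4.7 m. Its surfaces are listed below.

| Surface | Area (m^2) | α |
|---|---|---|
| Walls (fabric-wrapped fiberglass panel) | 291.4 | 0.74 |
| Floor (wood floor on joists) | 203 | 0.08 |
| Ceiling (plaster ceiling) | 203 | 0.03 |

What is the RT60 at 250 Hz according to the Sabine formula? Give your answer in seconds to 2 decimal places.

Total absorption A = 291.4·0.74 + 203·0.08 + 203·0.03
  = 215.636 + 16.240 + 6.090 = 237.966 m^2 sabins.
V = 21.6·9.4·4.7 = 954.288 m³.
T = 0.161 V/A = 0.161·954.288/237.966 = 0.65 s.

0.65 s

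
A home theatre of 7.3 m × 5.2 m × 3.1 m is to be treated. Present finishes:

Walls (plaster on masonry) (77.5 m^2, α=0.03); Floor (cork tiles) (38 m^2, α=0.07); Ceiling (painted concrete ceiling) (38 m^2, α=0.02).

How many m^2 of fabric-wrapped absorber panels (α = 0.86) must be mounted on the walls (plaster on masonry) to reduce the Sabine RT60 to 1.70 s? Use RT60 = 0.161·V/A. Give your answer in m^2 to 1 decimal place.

6.5

Equivalent absorption area: A₁ = 77.5*0.03 + 38*0.07 + 38*0.02 = 5.745 m^2.
Required A₂ = 0.161·117.676/1.70 = 11.145 sabins.
ΔA needed = 11.145 − 5.745 = 5.400 sabins.
Each m^2 of panel replacing the walls (plaster on masonry) adds (0.86 − 0.03) = 0.83 sabins.
Panel area = 5.400 / 0.83 = 6.5 m^2.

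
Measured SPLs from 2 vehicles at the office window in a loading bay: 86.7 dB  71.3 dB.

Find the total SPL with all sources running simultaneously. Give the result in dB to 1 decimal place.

86.8 dB

Sum in the linear (power) domain: Σ 10^(Lᵢ/10) = 10^(86.7/10) + 10^(71.3/10) = 4.812e+08.
Combined level = 10 log₁₀(4.812e+08) = 86.8 dB.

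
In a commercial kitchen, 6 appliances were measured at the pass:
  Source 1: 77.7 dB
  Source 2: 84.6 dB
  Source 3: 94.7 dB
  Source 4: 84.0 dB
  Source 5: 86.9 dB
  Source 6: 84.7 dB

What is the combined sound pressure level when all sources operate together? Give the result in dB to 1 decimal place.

Σ 10^(Lᵢ/10) = 4.335e+09.
L_total = 10·log₁₀(4.335e+09) = 96.4 dB.

96.4 dB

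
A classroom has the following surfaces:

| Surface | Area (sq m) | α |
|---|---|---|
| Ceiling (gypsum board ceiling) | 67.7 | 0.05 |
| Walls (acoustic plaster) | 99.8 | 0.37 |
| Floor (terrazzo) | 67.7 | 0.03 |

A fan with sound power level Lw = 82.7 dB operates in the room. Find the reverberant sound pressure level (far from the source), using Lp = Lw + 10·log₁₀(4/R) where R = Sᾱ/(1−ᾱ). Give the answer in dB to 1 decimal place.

71.6 dB

A = 42.342 sabins; S = 235.2 sq m.
ᾱ = 0.1800, so room constant R = A/(1−ᾱ) = 51.637 sq m.
Lp = 82.7 + 10·log₁₀(4/51.637) = 82.7 + (-11.11) = 71.6 dB.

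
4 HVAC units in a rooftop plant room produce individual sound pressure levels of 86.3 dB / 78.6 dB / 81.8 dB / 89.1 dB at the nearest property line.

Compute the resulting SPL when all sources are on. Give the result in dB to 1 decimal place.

Σ 10^(Lᵢ/10) = 1.463e+09.
Combined level = 10 log₁₀(1.463e+09) = 91.7 dB.

91.7 dB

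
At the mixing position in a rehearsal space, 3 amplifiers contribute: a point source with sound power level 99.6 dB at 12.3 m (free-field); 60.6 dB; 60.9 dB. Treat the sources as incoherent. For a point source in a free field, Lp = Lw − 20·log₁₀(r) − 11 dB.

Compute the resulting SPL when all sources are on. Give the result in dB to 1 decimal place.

Source at 12.3 m: Lp = 99.6 − 20·log₁₀(12.3) − 11 = 66.8 dB.
Σ 10^(Lᵢ/10) = 7.165e+06.
Combined level = 10 log₁₀(7.165e+06) = 68.6 dB.

68.6 dB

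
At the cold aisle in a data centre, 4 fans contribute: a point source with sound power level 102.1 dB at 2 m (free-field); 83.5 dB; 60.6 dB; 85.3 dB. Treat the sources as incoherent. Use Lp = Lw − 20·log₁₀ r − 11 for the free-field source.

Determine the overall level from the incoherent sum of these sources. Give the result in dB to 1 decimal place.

Source at 2 m: Lp = 102.1 − 20·log₁₀(2) − 11 = 85.1 dB.
Converting to relative power and adding: 10^(85.1/10) + 10^(83.5/10) + 10^(60.6/10) + 10^(85.3/10) = 8.875e+08.
L_total = 10·log₁₀(8.875e+08) = 89.5 dB.

89.5 dB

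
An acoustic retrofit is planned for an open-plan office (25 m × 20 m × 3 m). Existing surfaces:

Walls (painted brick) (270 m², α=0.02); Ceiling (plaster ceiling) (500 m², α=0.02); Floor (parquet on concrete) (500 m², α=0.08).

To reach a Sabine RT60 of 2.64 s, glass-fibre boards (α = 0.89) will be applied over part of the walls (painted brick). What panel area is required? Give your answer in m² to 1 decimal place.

41.5

Equivalent absorption area: A₁ = 270·0.02 + 500·0.02 + 500·0.08 = 55.400 m².
V = 1500 m³. Target absorption A₂ = 0.161 × 1500 / 2.64 = 91.477 sabins.
ΔA needed = 91.477 − 55.400 = 36.077 sabins.
Each m² of panel replacing the walls (painted brick) adds (0.89 − 0.02) = 0.87 sabins.
Panel area = 36.077 / 0.87 = 41.5 m².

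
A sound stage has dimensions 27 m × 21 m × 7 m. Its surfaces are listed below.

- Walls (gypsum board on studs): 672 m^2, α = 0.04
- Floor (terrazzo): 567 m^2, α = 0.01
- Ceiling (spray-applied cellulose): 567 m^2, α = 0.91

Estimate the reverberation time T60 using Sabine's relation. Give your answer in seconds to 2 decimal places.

Equivalent absorption area: A = 672·0.04 + 567·0.01 + 567·0.91 = 548.520 m^2.
Volume V = 27 × 21 × 7 = 3969 m³.
RT60 = 0.161 · V / A = 0.161 × 3969 / 548.520 = 1.16 s.

1.16 sec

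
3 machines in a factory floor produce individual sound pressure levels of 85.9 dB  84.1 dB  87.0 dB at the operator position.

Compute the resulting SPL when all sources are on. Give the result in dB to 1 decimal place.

90.6 dB

Σ 10^(Lᵢ/10) = 1.147e+09.
L_total = 10·log₁₀(1.147e+09) = 90.6 dB.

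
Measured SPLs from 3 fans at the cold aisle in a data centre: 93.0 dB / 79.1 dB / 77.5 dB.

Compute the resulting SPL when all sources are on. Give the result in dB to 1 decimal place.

93.3 dB

Sum in the linear (power) domain: Σ 10^(Lᵢ/10) = 10^(93.0/10) + 10^(79.1/10) + 10^(77.5/10) = 2.133e+09.
Combined level = 10 log₁₀(2.133e+09) = 93.3 dB.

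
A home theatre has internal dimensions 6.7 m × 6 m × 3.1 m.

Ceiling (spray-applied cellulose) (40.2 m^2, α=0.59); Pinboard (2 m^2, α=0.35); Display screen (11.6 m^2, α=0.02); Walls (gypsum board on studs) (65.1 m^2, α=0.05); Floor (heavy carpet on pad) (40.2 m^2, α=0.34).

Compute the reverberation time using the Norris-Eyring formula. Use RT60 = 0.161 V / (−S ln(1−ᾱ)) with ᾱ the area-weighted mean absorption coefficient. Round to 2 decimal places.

Total surface area S = 40.2 + 2 + 11.6 + 65.1 + 40.2 = 159.1 m^2.
Σ(Sᵢαᵢ) = 40.2·0.59 + 2·0.35 + 11.6·0.02 + 65.1·0.05 + 40.2·0.34 = 41.573.
ᾱ = 41.573 / 159.1 = 0.2613.
Eyring denominator: −S ln(1−ᾱ) = 48.186.
V = 6.7 × 6 × 3.1 = 124.62 m³.
RT60 = 0.161 × 124.62 / 48.186 = 0.42 s.

0.42 sec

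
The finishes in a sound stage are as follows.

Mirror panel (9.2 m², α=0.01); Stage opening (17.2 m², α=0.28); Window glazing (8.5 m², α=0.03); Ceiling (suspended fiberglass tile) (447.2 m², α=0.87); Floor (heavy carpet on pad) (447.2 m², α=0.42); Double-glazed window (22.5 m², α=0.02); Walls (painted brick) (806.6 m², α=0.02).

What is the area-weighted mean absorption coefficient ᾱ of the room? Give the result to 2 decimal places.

0.34

S = Σ Sᵢ = 9.2 + 17.2 + 8.5 + 447.2 + 447.2 + 22.5 + 806.6 = 1758.4 m².
Weighted sum Σ Sα = 598.633.
ᾱ = 598.633 / 1758.4 = 0.34.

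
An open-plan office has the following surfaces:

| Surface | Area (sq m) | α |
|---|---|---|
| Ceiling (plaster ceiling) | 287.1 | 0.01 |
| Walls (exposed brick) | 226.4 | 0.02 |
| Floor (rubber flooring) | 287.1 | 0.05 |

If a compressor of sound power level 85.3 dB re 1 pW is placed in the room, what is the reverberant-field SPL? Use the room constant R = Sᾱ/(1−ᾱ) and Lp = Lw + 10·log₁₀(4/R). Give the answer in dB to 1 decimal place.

A = 21.754 sabins; S = 800.6 sq m.
ᾱ = 21.754/800.6 = 0.0272; R = Sᾱ/(1−ᾱ) = 21.754/(1−0.0272) = 22.362 sq m.
Lp = 85.3 + 10·log₁₀(4/22.362) = 85.3 + (-7.47) = 77.8 dB.

77.8 dB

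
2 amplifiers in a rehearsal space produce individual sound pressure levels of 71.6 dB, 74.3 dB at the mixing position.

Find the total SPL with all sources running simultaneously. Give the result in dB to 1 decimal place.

76.2 dB

Σ 10^(Lᵢ/10) = 4.137e+07.
L_total = 10·log₁₀(4.137e+07) = 76.2 dB.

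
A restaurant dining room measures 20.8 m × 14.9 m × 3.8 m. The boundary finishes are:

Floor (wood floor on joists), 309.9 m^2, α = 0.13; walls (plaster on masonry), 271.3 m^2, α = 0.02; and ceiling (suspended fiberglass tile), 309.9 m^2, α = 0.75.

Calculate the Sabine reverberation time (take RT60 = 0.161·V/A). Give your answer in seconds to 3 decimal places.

0.682 sec

Total absorption A = 309.9·0.13 + 271.3·0.02 + 309.9·0.75
  = 40.287 + 5.426 + 232.425 = 278.138 m^2 sabins.
Volume V = 20.8 × 14.9 × 3.8 = 1177.696 m³.
RT60 = 0.161 · V / A = 0.161 × 1177.696 / 278.138 = 0.682 s.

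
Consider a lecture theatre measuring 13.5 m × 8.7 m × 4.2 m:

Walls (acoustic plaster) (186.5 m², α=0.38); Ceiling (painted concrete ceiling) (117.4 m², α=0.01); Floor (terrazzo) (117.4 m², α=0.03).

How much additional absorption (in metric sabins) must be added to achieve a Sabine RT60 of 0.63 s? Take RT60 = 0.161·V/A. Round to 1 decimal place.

Summing Sᵢαᵢ: 70.870 + 1.174 + 3.522 → A₁ = 75.566 sabins.
For T = 0.63 s, need A₂ = 0.161·V/T = 0.161·493.29/0.63 = 126.063 sabins.
Additional absorption ΔA = 126.063 − 75.566 = 50.5 sabins.

50.5 sabins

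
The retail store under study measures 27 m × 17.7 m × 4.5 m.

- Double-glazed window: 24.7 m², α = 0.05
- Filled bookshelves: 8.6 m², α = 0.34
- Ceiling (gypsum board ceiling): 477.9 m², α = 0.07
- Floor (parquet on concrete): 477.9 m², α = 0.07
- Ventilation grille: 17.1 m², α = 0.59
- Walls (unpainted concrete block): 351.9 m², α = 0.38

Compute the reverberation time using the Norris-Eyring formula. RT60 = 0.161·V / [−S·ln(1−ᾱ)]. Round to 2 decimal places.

1.48 s

Total surface area S = 24.7 + 8.6 + 477.9 + 477.9 + 17.1 + 351.9 = 1358.1 m².
Absorption A = 24.7×0.05 + 8.6×0.34 + 477.9×0.07 + 477.9×0.07 + 17.1×0.59 + 351.9×0.38 = 214.876 sabins.
Mean coefficient ᾱ = A/S = 0.1582.
−S·ln(1−ᾱ) = −1358.1 × ln(1 − 0.1582) = 233.882.
V = 27 × 17.7 × 4.5 = 2150.55 m³.
T = 0.161·V/[−S·ln(1−ᾱ)] = 0.161·2150.55/233.882 = 1.48 s.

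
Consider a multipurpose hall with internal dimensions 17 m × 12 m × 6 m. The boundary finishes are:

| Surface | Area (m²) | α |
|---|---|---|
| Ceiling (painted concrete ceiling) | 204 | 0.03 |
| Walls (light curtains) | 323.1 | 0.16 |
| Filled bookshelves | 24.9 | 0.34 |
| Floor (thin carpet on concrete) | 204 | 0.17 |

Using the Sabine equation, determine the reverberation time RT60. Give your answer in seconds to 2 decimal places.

1.95 sec

A = Σ Sᵢαᵢ = 204×0.03 + 323.1×0.16 + 24.9×0.34 + 204×0.17 = 100.962 sabins.
Volume V = 17 × 12 × 6 = 1224 m³.
Sabine: RT60 = 0.161 × 1224 / 100.962 = 1.95 s.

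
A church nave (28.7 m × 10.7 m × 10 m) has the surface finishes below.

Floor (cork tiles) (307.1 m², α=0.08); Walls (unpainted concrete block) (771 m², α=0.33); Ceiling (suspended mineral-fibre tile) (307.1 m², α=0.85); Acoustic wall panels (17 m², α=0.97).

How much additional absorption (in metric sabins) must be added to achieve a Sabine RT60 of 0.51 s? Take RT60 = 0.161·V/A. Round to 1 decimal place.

Summing Sᵢαᵢ: 24.568 + 254.430 + 261.035 + 16.490 → A₁ = 556.523 sabins.
Target A₂ = 0.161·3070.9/0.51 = 969.441 sabins (V = 3070.9 m³).
Shortfall: 969.441 − 556.523 = 412.9 sabins.

412.9 sabins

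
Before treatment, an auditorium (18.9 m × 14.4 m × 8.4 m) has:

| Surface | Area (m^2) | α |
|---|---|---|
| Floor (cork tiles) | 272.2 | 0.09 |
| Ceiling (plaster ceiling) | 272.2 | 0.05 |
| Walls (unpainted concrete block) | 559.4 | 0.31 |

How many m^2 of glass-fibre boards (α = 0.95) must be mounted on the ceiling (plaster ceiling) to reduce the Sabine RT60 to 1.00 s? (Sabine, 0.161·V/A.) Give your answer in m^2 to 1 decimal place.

Equivalent absorption area: A₁ = 272.2×0.09 + 272.2×0.05 + 559.4×0.31 = 211.522 m^2.
V = 2286.144 m³. Target absorption A₂ = 0.161 × 2286.144 / 1.00 = 368.069 sabins.
Absorption to add: 368.069 − 211.522 = 156.547 sabins.
Each m^2 of panel replacing the ceiling (plaster ceiling) adds (0.95 − 0.05) = 0.90 sabins.
Area = ΔA/Δα = 156.547/0.90 = 173.9 m^2.

173.9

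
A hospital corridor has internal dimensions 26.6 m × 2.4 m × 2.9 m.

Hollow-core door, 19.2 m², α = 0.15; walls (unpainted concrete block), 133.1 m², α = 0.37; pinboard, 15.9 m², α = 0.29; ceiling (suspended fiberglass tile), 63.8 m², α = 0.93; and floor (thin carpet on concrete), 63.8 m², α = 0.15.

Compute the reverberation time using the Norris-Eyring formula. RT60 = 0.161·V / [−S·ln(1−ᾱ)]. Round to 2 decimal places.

Total surface area S = 19.2 + 133.1 + 15.9 + 63.8 + 63.8 = 295.8 m².
Absorption A = 19.2×0.15 + 133.1×0.37 + 15.9×0.29 + 63.8×0.93 + 63.8×0.15 = 125.642 sabins.
ᾱ = 125.642 / 295.8 = 0.4248.
Eyring denominator: −S ln(1−ᾱ) = 163.588.
V = 26.6 × 2.4 × 2.9 = 185.136 m³.
T = 0.161·V/[−S·ln(1−ᾱ)] = 0.161·185.136/163.588 = 0.18 s.

0.18 sec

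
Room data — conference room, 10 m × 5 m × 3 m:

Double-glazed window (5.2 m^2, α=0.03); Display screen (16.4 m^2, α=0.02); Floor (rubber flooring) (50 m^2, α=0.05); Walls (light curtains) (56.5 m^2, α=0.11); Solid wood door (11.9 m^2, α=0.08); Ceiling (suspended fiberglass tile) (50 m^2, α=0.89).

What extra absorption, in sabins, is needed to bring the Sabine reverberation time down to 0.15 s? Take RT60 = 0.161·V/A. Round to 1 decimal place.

Summing Sᵢαᵢ: 0.156 + 0.328 + 2.500 + 6.215 + 0.952 + 44.500 → A₁ = 54.651 sabins.
Target A₂ = 0.161·150/0.15 = 161.000 sabins (V = 150 m³).
Shortfall: 161.000 − 54.651 = 106.3 sabins.

106.3 sabins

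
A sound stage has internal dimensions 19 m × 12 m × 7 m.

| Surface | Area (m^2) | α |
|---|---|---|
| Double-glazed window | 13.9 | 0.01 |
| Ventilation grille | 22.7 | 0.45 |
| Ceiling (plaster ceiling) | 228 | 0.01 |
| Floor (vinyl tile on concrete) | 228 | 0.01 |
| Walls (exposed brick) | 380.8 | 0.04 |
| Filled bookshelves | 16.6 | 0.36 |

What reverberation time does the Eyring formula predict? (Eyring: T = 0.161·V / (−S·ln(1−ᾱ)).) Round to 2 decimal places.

6.97 s

Total surface area S = 13.9 + 22.7 + 228 + 228 + 380.8 + 16.6 = 890.0 m^2.
Σ(Sᵢαᵢ) = 13.9×0.01 + 22.7×0.45 + 228×0.01 + 228×0.01 + 380.8×0.04 + 16.6×0.36 = 36.122.
Mean coefficient ᾱ = A/S = 0.0406.
Eyring denominator: −S ln(1−ᾱ) = 36.888.
V = 19 × 12 × 7 = 1596 m³.
T = 0.161·V/[−S·ln(1−ᾱ)] = 0.161·1596/36.888 = 6.97 s.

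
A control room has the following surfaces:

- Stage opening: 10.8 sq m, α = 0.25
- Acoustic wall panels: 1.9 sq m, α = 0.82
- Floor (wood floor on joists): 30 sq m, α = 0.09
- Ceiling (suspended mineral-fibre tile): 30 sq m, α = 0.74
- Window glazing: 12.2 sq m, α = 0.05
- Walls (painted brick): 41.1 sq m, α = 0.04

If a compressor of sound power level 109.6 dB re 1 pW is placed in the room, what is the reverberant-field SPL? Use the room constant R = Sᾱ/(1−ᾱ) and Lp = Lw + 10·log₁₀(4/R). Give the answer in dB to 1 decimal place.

A = 31.412 sabins; S = 126.0 sq m.
ᾱ = 0.2493, so room constant R = A/(1−ᾱ) = 41.844 sq m.
Lp = 109.6 + 10·log₁₀(4/41.844) = 109.6 + (-10.20) = 99.4 dB.

99.4 dB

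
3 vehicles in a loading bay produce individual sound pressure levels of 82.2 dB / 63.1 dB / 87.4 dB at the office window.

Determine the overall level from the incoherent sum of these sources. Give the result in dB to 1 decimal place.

88.6 dB

Sum in the linear (power) domain: Σ 10^(Lᵢ/10) = 10^(82.2/10) + 10^(63.1/10) + 10^(87.4/10) = 7.175e+08.
Back to dB: 10·log₁₀ Σ = 88.6 dB.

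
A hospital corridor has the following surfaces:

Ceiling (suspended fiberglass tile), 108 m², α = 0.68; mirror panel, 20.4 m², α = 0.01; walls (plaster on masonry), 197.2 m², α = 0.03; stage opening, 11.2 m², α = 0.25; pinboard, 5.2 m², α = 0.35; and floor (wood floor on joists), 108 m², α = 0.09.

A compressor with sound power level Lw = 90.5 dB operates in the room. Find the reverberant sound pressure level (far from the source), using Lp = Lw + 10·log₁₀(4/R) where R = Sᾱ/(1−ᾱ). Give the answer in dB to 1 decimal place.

Σ(Sᵢαᵢ) = 108×0.68 + 20.4×0.01 + 197.2×0.03 + 11.2×0.25 + 5.2×0.35 + 108×0.09 = 93.900; total area S = 450.0 m².
ᾱ = 93.900/450.0 = 0.2087; R = Sᾱ/(1−ᾱ) = 93.900/(1−0.2087) = 118.665 m².
Lp = 90.5 + 10·log₁₀(4/118.665) = 90.5 + (-14.72) = 75.8 dB.

75.8 dB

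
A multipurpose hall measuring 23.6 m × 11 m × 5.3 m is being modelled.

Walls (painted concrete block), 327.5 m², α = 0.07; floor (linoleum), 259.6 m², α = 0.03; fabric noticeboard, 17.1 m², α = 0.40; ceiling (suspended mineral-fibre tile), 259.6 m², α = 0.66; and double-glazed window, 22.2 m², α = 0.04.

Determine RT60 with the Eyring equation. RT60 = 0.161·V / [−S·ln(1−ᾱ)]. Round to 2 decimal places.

0.93 s

Total surface area S = 327.5 + 259.6 + 17.1 + 259.6 + 22.2 = 886.0 m².
Absorption A = 327.5·0.07 + 259.6·0.03 + 17.1·0.40 + 259.6·0.66 + 22.2·0.04 = 209.777 sabins.
Mean coefficient ᾱ = A/S = 0.2368.
Eyring denominator: −S ln(1−ᾱ) = 239.428.
V = 23.6 × 11 × 5.3 = 1375.88 m³.
RT60 = 0.161 × 1375.88 / 239.428 = 0.93 s.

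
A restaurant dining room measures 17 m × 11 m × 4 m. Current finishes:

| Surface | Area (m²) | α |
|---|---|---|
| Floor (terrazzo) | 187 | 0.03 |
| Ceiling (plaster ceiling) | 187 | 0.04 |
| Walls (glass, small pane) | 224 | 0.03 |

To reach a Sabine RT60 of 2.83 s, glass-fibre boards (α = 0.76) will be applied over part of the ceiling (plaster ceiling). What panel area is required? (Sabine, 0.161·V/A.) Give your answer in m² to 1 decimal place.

Summing Sᵢαᵢ: 5.610 + 7.480 + 6.720 → A₁ = 19.810 sabins.
Required A₂ = 0.161·748/2.83 = 42.554 sabins.
ΔA needed = 42.554 − 19.810 = 22.744 sabins.
Net gain per m²: Δα = 0.76 − 0.04 = 0.72.
Area = ΔA/Δα = 22.744/0.72 = 31.6 m².

31.6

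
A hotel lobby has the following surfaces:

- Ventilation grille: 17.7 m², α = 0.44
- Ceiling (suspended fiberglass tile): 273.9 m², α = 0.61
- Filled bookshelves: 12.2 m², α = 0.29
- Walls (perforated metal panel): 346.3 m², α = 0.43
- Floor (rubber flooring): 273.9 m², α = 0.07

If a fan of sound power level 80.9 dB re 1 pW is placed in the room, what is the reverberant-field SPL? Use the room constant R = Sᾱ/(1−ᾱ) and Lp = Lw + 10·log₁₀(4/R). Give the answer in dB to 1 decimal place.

Σ(Sᵢαᵢ) = 17.7×0.44 + 273.9×0.61 + 12.2×0.29 + 346.3×0.43 + 273.9×0.07 = 346.487; total area S = 924.0 m².
ᾱ = 0.3750, so room constant R = A/(1−ᾱ) = 554.379 m².
Lp = Lw + 10 log₁₀(4/R) = 80.9 -21.42 = 59.5 dB.

59.5 dB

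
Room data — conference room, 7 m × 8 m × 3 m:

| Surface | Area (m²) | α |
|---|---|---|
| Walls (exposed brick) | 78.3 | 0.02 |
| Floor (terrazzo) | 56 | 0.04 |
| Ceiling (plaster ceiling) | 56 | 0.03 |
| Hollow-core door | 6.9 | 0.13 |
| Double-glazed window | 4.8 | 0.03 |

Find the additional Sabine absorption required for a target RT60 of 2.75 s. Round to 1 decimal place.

3.3 sabins

Total absorption A₁ = 78.3*0.02 + 56*0.04 + 56*0.03 + 6.9*0.13 + 4.8*0.03
  = 1.566 + 2.240 + 1.680 + 0.897 + 0.144 = 6.527 m² sabins.
V = 168 m³. Required absorption A₂ = 0.161 × 168 / 2.75 = 9.836 sabins.
Additional absorption ΔA = 9.836 − 6.527 = 3.3 sabins.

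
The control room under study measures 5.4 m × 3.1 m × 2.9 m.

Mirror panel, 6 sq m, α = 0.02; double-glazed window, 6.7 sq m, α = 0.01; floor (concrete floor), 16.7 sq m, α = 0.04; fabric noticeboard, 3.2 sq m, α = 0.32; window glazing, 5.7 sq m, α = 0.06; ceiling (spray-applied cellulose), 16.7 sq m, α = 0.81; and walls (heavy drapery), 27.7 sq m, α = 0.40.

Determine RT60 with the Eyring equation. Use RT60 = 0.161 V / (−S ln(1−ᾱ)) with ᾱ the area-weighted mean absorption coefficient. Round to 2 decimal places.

0.24 s

Total surface area S = 6 + 6.7 + 16.7 + 3.2 + 5.7 + 16.7 + 27.7 = 82.7 sq m.
Σ(Sᵢαᵢ) = 6·0.02 + 6.7·0.01 + 16.7·0.04 + 3.2·0.32 + 5.7·0.06 + 16.7·0.81 + 27.7·0.40 = 26.828.
Mean coefficient ᾱ = A/S = 0.3244.
−S·ln(1−ᾱ) = −82.7 × ln(1 − 0.3244) = 32.431.
V = 5.4 × 3.1 × 2.9 = 48.546 m³.
RT60 = 0.161 × 48.546 / 32.431 = 0.24 s.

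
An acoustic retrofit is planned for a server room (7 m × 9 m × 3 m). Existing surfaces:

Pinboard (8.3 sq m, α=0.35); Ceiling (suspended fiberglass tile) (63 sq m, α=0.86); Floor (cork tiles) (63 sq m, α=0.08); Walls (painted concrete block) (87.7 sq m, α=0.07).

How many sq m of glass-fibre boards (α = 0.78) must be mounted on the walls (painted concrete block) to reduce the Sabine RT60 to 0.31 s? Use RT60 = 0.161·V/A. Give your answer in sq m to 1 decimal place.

Summing Sᵢαᵢ: 2.905 + 54.180 + 5.040 + 6.139 → A₁ = 68.264 sabins.
Required A₂ = 0.161·189/0.31 = 98.158 sabins.
ΔA needed = 98.158 − 68.264 = 29.894 sabins.
Each sq m of panel replacing the walls (painted concrete block) adds (0.78 − 0.07) = 0.71 sabins.
Panel area = 29.894 / 0.71 = 42.1 sq m.

42.1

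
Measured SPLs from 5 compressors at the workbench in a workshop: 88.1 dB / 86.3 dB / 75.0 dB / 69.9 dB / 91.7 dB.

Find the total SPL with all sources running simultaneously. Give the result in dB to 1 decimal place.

Σ 10^(Lᵢ/10) = 2.593e+09.
L_total = 10·log₁₀(2.593e+09) = 94.1 dB.

94.1 dB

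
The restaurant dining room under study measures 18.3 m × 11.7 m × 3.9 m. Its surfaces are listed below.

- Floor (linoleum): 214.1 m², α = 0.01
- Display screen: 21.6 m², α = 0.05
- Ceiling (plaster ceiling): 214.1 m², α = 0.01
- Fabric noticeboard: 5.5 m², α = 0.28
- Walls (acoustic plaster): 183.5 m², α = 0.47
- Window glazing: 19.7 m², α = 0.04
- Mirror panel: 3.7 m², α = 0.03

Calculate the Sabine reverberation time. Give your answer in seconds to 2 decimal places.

Total absorption A = 214.1*0.01 + 21.6*0.05 + 214.1*0.01 + 5.5*0.28 + 183.5*0.47 + 19.7*0.04 + 3.7*0.03
  = 2.141 + 1.080 + 2.141 + 1.540 + 86.245 + 0.788 + 0.111 = 94.046 m² sabins.
V = 18.3·11.7·3.9 = 835.029 m³.
T = 0.161 V/A = 0.161·835.029/94.046 = 1.43 s.

1.43 s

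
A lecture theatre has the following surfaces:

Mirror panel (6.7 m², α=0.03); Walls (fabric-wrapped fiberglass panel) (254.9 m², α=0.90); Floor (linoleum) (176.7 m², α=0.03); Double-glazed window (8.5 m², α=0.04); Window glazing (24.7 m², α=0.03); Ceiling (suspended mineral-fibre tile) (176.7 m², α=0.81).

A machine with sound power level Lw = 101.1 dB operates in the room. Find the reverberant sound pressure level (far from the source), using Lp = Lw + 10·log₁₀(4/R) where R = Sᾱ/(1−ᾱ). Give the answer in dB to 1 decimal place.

A = 379.120 sabins; S = 648.2 m².
ᾱ = 379.120/648.2 = 0.5849; R = Sᾱ/(1−ᾱ) = 379.120/(1−0.5849) = 913.322 m².
Lp = 101.1 + 10·log₁₀(4/913.322) = 101.1 + (-23.59) = 77.5 dB.

77.5 dB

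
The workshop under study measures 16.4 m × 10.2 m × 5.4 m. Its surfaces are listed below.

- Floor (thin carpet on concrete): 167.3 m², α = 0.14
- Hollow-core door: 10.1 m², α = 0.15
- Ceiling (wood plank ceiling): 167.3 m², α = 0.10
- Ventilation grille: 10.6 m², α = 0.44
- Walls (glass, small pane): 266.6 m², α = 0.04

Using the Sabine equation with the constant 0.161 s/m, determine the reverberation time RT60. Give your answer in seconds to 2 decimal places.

2.55 s

Total absorption A = 167.3×0.14 + 10.1×0.15 + 167.3×0.10 + 10.6×0.44 + 266.6×0.04
  = 23.422 + 1.515 + 16.730 + 4.664 + 10.664 = 56.995 m² sabins.
Volume V = 16.4 × 10.2 × 5.4 = 903.312 m³.
T = 0.161 V/A = 0.161·903.312/56.995 = 2.55 s.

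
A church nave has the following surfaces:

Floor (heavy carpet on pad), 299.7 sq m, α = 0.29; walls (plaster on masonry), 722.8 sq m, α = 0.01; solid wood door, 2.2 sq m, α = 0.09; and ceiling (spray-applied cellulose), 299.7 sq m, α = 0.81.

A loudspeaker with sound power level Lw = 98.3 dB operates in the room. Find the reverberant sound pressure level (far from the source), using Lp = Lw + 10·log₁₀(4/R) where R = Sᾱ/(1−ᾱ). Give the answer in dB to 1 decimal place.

A = 337.096 sabins; S = 1324.4 sq m.
ᾱ = 337.096/1324.4 = 0.2545; R = Sᾱ/(1−ᾱ) = 337.096/(1−0.2545) = 452.174 sq m.
Lp = Lw + 10 log₁₀(4/R) = 98.3 -20.53 = 77.8 dB.

77.8 dB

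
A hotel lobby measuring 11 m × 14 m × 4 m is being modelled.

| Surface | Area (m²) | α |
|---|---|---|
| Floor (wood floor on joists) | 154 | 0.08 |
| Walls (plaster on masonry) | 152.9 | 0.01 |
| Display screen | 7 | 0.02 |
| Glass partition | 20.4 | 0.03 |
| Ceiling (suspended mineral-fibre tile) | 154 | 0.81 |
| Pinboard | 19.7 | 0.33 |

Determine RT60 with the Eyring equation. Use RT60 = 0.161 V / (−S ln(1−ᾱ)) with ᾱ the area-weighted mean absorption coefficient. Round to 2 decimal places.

0.58 s

S = Σ Sᵢ = 508.0 m².
Absorption A = 154×0.08 + 152.9×0.01 + 7×0.02 + 20.4×0.03 + 154×0.81 + 19.7×0.33 = 145.842 sabins.
ᾱ = 145.842 / 508.0 = 0.2871.
−S·ln(1−ᾱ) = −508.0 × ln(1 − 0.2871) = 171.914.
V = 11 × 14 × 4 = 616 m³.
RT60 = 0.161 × 616 / 171.914 = 0.58 s.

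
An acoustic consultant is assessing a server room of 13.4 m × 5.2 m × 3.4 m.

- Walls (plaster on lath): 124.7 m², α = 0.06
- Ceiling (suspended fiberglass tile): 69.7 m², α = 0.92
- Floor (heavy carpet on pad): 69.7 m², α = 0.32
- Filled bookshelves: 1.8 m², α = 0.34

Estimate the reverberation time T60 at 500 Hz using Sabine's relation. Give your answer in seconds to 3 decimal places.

0.404 seconds

Total absorption A = 124.7·0.06 + 69.7·0.92 + 69.7·0.32 + 1.8·0.34
  = 7.482 + 64.124 + 22.304 + 0.612 = 94.522 m² sabins.
V = 13.4·5.2·3.4 = 236.912 m³.
T = 0.161 V/A = 0.161·236.912/94.522 = 0.404 s.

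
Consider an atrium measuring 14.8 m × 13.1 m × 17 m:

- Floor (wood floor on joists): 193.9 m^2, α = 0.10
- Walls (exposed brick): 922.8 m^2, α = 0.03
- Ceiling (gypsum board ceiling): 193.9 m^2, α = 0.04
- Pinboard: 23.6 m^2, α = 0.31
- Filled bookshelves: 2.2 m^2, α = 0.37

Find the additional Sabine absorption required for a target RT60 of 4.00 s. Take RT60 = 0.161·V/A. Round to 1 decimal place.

69.7 sabins

A₁ = Σ Sᵢαᵢ = 193.9×0.10 + 922.8×0.03 + 193.9×0.04 + 23.6×0.31 + 2.2×0.37 = 62.960 sabins.
For T = 4.00 s, need A₂ = 0.161·V/T = 0.161·3295.96/4.00 = 132.662 sabins.
Additional absorption ΔA = 132.662 − 62.960 = 69.7 sabins.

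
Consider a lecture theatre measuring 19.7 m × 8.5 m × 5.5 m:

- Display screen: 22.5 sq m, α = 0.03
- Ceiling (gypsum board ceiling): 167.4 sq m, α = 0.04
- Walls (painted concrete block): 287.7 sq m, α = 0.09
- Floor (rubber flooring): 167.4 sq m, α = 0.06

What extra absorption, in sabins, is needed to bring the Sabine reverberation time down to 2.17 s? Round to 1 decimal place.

A₁ = Σ Sᵢαᵢ = 22.5×0.03 + 167.4×0.04 + 287.7×0.09 + 167.4×0.06 = 43.308 sabins.
V = 920.975 m³. Required absorption A₂ = 0.161 × 920.975 / 2.17 = 68.330 sabins.
ΔA = A₂ − A₁ = 68.330 − 43.308 = 25.0 sabins.

25.0 sabins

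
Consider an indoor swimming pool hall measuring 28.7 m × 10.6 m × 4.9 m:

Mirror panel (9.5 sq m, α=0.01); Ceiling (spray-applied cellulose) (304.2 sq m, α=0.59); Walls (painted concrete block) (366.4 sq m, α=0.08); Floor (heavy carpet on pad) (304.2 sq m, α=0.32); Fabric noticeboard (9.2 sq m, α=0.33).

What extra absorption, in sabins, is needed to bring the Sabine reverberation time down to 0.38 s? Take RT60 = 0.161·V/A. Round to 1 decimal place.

322.3 sabins

Total absorption A₁ = 9.5·0.01 + 304.2·0.59 + 366.4·0.08 + 304.2·0.32 + 9.2·0.33
  = 0.095 + 179.478 + 29.312 + 97.344 + 3.036 = 309.265 sq m sabins.
Target A₂ = 0.161·1490.678/0.38 = 631.577 sabins (V = 1490.678 m³).
Additional absorption ΔA = 631.577 − 309.265 = 322.3 sabins.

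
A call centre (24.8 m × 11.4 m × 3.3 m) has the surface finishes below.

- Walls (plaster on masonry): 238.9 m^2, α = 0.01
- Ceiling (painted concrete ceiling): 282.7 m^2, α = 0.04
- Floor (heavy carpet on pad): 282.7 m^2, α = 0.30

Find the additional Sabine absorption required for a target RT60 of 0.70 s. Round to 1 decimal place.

Total absorption A₁ = 238.9×0.01 + 282.7×0.04 + 282.7×0.30
  = 2.389 + 11.308 + 84.810 = 98.507 m^2 sabins.
Target A₂ = 0.161·932.976/0.70 = 214.584 sabins (V = 932.976 m³).
Shortfall: 214.584 − 98.507 = 116.1 sabins.

116.1 sabins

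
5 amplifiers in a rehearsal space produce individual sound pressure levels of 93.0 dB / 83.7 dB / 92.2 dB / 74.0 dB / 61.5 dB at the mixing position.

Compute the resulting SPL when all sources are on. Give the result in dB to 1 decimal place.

Converting to relative power and adding: 10^(93.0/10) + 10^(83.7/10) + 10^(92.2/10) + 10^(74.0/10) + 10^(61.5/10) = 3.916e+09.
Back to dB: 10·log₁₀ Σ = 95.9 dB.

95.9 dB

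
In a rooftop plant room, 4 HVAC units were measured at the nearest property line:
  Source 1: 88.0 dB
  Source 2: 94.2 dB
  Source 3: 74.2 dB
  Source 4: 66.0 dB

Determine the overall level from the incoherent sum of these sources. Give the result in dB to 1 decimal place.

95.2 dB

Σ 10^(Lᵢ/10) = 3.292e+09.
Back to dB: 10·log₁₀ Σ = 95.2 dB.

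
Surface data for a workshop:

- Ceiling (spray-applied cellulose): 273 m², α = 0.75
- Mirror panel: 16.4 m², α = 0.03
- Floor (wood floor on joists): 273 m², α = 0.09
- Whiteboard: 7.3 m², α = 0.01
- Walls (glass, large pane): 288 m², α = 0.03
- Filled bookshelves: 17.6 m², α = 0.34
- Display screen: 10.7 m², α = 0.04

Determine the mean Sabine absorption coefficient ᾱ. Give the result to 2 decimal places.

S = Σ Sᵢ = 273 + 16.4 + 273 + 7.3 + 288 + 17.6 + 10.7 = 886.0 m².
Weighted sum Σ Sα = 244.937.
ᾱ = A/S = 0.28.

0.28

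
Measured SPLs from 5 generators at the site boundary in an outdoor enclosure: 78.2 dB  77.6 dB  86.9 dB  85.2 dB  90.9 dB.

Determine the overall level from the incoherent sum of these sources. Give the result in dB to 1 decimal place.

Converting to relative power and adding: 10^(78.2/10) + 10^(77.6/10) + 10^(86.9/10) + 10^(85.2/10) + 10^(90.9/10) = 2.175e+09.
Back to dB: 10·log₁₀ Σ = 93.4 dB.

93.4 dB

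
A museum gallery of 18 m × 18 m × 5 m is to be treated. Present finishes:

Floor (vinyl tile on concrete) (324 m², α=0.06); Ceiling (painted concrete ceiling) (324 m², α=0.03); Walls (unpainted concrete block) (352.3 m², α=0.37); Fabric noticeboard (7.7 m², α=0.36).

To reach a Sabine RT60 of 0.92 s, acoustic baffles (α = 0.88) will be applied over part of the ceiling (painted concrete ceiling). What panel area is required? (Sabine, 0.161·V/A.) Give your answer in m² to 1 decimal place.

Total absorption A₁ = 324·0.06 + 324·0.03 + 352.3·0.37 + 7.7·0.36
  = 19.440 + 9.720 + 130.351 + 2.772 = 162.283 m² sabins.
V = 1620 m³. Target absorption A₂ = 0.161 × 1620 / 0.92 = 283.500 sabins.
Absorption to add: 283.500 − 162.283 = 121.217 sabins.
Each m² of panel replacing the ceiling (painted concrete ceiling) adds (0.88 − 0.03) = 0.85 sabins.
Panel area = 121.217 / 0.85 = 142.6 m².

142.6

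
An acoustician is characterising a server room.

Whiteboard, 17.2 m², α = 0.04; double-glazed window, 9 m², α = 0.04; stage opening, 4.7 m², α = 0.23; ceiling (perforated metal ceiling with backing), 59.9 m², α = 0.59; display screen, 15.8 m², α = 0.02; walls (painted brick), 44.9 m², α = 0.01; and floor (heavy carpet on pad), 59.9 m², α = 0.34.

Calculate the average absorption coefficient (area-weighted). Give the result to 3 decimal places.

S = Σ Sᵢ = 17.2 + 9 + 4.7 + 59.9 + 15.8 + 44.9 + 59.9 = 211.4 m².
Weighted sum Σ Sα = 58.601.
ᾱ = A/S = 0.277.

0.277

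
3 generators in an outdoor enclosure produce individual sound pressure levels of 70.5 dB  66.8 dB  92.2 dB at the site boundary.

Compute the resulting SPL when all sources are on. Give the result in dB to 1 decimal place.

92.2 dB

Σ 10^(Lᵢ/10) = 1.676e+09.
L_total = 10·log₁₀(1.676e+09) = 92.2 dB.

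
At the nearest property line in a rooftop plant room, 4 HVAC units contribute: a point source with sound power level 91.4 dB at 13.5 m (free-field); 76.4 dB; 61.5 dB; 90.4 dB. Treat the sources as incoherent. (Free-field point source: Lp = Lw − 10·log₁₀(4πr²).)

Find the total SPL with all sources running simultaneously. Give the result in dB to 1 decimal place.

90.6 dB

Source at 13.5 m: Lp = 91.4 − 10·log₁₀(4π·13.5²) = 91.4 − 10·log₁₀(2290.221) = 57.8 dB.
Sum in the linear (power) domain: Σ 10^(Lᵢ/10) = 10^(57.8/10) + 10^(76.4/10) + 10^(61.5/10) + 10^(90.4/10) = 1.142e+09.
Back to dB: 10·log₁₀ Σ = 90.6 dB.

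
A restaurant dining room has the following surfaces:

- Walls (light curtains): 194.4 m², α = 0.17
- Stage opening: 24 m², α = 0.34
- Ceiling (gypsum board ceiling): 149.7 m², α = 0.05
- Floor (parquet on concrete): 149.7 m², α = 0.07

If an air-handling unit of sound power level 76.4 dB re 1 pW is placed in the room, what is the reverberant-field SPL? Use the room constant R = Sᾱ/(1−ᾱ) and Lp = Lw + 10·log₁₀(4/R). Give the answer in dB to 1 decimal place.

64.2 dB

Σ(Sᵢαᵢ) = 194.4·0.17 + 24·0.34 + 149.7·0.05 + 149.7·0.07 = 59.172; total area S = 517.8 m².
ᾱ = 59.172/517.8 = 0.1143; R = Sᾱ/(1−ᾱ) = 59.172/(1−0.1143) = 66.808 m².
Lp = 76.4 + 10·log₁₀(4/66.808) = 76.4 + (-12.23) = 64.2 dB.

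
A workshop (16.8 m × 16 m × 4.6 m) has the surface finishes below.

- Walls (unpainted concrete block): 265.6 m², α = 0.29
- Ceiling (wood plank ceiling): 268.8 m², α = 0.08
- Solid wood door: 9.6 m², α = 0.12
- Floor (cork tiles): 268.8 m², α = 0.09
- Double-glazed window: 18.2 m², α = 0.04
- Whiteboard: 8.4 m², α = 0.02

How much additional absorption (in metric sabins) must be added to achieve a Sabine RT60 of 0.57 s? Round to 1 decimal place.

Summing Sᵢαᵢ: 77.024 + 21.504 + 1.152 + 24.192 + 0.728 + 0.168 → A₁ = 124.768 sabins.
Target A₂ = 0.161·1236.48/0.57 = 349.251 sabins (V = 1236.48 m³).
Shortfall: 349.251 − 124.768 = 224.5 sabins.

224.5 sabins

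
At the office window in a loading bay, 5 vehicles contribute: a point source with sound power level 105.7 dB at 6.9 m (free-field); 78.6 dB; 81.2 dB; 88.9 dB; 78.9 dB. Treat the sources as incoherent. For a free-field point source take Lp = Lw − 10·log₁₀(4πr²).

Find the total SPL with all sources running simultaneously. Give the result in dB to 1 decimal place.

Source at 6.9 m: Lp = 105.7 − 10·log₁₀(4π·6.9²) = 105.7 − 10·log₁₀(598.285) = 77.9 dB.
Σ 10^(Lᵢ/10) = 1.12e+09.
Combined level = 10 log₁₀(1.12e+09) = 90.5 dB.

90.5 dB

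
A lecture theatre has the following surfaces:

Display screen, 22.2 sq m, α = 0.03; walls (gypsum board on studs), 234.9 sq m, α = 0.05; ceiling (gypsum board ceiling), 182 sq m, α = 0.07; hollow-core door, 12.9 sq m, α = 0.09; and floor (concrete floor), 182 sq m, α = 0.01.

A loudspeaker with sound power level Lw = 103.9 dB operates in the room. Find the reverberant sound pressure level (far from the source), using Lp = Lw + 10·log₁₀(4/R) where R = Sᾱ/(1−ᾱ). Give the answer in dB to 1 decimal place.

95.2 dB

Σ(Sᵢαᵢ) = 22.2×0.03 + 234.9×0.05 + 182×0.07 + 12.9×0.09 + 182×0.01 = 28.132; total area S = 634.0 sq m.
ᾱ = 0.0444, so room constant R = A/(1−ᾱ) = 29.439 sq m.
Lp = Lw + 10 log₁₀(4/R) = 103.9 -8.67 = 95.2 dB.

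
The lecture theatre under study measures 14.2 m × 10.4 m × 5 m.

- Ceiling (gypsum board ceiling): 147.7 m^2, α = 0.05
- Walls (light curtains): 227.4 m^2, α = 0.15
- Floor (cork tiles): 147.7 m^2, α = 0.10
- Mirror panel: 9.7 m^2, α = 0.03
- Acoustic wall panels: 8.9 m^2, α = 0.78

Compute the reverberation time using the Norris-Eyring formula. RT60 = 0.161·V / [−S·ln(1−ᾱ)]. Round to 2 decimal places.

1.76 s

Total surface area S = 147.7 + 227.4 + 147.7 + 9.7 + 8.9 = 541.4 m^2.
Σ(Sᵢαᵢ) = 147.7·0.05 + 227.4·0.15 + 147.7·0.10 + 9.7·0.03 + 8.9·0.78 = 63.498.
Mean coefficient ᾱ = A/S = 0.1173.
−S·ln(1−ᾱ) = −541.4 × ln(1 − 0.1173) = 67.550.
V = 14.2 × 10.4 × 5 = 738.4 m³.
RT60 = 0.161 × 738.4 / 67.550 = 1.76 s.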